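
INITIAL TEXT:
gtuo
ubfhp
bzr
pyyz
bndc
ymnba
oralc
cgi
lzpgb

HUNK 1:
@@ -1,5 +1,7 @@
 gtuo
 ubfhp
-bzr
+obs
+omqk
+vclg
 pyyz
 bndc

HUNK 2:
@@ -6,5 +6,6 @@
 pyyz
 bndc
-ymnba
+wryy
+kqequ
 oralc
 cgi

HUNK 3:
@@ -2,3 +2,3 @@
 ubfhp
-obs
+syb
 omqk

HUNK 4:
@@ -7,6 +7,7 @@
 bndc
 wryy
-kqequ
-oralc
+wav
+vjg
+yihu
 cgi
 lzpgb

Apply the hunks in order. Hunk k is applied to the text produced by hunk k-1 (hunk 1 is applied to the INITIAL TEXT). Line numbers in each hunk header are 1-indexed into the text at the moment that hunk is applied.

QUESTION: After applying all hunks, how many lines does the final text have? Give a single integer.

Hunk 1: at line 1 remove [bzr] add [obs,omqk,vclg] -> 11 lines: gtuo ubfhp obs omqk vclg pyyz bndc ymnba oralc cgi lzpgb
Hunk 2: at line 6 remove [ymnba] add [wryy,kqequ] -> 12 lines: gtuo ubfhp obs omqk vclg pyyz bndc wryy kqequ oralc cgi lzpgb
Hunk 3: at line 2 remove [obs] add [syb] -> 12 lines: gtuo ubfhp syb omqk vclg pyyz bndc wryy kqequ oralc cgi lzpgb
Hunk 4: at line 7 remove [kqequ,oralc] add [wav,vjg,yihu] -> 13 lines: gtuo ubfhp syb omqk vclg pyyz bndc wryy wav vjg yihu cgi lzpgb
Final line count: 13

Answer: 13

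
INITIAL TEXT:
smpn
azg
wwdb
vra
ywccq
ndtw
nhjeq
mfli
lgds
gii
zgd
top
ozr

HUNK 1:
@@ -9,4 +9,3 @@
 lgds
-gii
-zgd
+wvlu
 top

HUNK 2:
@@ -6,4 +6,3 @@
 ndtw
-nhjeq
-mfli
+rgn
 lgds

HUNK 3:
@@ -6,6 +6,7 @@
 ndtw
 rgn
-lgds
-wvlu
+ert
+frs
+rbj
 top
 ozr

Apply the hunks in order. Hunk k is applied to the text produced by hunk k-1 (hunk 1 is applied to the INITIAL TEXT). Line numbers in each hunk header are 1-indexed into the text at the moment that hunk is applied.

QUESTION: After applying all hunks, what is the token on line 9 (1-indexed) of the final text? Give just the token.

Hunk 1: at line 9 remove [gii,zgd] add [wvlu] -> 12 lines: smpn azg wwdb vra ywccq ndtw nhjeq mfli lgds wvlu top ozr
Hunk 2: at line 6 remove [nhjeq,mfli] add [rgn] -> 11 lines: smpn azg wwdb vra ywccq ndtw rgn lgds wvlu top ozr
Hunk 3: at line 6 remove [lgds,wvlu] add [ert,frs,rbj] -> 12 lines: smpn azg wwdb vra ywccq ndtw rgn ert frs rbj top ozr
Final line 9: frs

Answer: frs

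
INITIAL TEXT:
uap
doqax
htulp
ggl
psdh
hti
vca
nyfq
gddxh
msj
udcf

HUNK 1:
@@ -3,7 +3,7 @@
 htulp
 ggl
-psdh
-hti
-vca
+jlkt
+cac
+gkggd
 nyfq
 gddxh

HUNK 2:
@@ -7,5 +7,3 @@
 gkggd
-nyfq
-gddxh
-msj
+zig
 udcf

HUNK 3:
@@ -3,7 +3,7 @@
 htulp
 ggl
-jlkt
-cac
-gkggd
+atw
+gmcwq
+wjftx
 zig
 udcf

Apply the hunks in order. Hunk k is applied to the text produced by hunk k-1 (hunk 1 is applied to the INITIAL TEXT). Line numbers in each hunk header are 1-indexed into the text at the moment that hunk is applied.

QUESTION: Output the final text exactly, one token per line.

Hunk 1: at line 3 remove [psdh,hti,vca] add [jlkt,cac,gkggd] -> 11 lines: uap doqax htulp ggl jlkt cac gkggd nyfq gddxh msj udcf
Hunk 2: at line 7 remove [nyfq,gddxh,msj] add [zig] -> 9 lines: uap doqax htulp ggl jlkt cac gkggd zig udcf
Hunk 3: at line 3 remove [jlkt,cac,gkggd] add [atw,gmcwq,wjftx] -> 9 lines: uap doqax htulp ggl atw gmcwq wjftx zig udcf

Answer: uap
doqax
htulp
ggl
atw
gmcwq
wjftx
zig
udcf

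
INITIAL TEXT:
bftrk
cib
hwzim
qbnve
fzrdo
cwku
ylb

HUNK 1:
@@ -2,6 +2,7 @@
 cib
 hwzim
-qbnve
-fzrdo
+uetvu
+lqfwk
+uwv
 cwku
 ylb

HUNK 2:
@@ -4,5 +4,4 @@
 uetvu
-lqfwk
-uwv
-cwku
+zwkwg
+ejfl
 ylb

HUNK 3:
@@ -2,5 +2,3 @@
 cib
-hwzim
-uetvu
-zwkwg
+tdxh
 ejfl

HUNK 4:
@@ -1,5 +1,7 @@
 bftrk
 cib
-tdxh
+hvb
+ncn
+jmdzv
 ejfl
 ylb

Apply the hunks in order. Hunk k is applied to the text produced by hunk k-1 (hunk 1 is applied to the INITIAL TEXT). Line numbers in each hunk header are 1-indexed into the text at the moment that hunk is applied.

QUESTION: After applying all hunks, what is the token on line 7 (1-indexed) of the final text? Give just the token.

Answer: ylb

Derivation:
Hunk 1: at line 2 remove [qbnve,fzrdo] add [uetvu,lqfwk,uwv] -> 8 lines: bftrk cib hwzim uetvu lqfwk uwv cwku ylb
Hunk 2: at line 4 remove [lqfwk,uwv,cwku] add [zwkwg,ejfl] -> 7 lines: bftrk cib hwzim uetvu zwkwg ejfl ylb
Hunk 3: at line 2 remove [hwzim,uetvu,zwkwg] add [tdxh] -> 5 lines: bftrk cib tdxh ejfl ylb
Hunk 4: at line 1 remove [tdxh] add [hvb,ncn,jmdzv] -> 7 lines: bftrk cib hvb ncn jmdzv ejfl ylb
Final line 7: ylb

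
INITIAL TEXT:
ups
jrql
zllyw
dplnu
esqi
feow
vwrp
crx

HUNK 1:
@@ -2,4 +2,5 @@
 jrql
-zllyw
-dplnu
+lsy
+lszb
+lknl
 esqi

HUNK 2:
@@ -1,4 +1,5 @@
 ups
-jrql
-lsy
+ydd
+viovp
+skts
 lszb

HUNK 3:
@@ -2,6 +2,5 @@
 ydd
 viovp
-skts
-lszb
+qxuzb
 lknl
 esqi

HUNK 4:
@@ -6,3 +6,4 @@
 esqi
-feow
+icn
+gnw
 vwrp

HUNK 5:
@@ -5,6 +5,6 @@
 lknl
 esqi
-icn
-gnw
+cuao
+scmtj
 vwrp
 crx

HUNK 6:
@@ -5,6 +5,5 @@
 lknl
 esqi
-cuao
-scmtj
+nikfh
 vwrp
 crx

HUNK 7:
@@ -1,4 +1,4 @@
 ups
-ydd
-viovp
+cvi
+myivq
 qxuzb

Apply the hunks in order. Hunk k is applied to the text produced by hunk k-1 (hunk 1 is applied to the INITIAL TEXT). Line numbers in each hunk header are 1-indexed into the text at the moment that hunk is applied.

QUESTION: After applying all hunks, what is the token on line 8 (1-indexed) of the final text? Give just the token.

Answer: vwrp

Derivation:
Hunk 1: at line 2 remove [zllyw,dplnu] add [lsy,lszb,lknl] -> 9 lines: ups jrql lsy lszb lknl esqi feow vwrp crx
Hunk 2: at line 1 remove [jrql,lsy] add [ydd,viovp,skts] -> 10 lines: ups ydd viovp skts lszb lknl esqi feow vwrp crx
Hunk 3: at line 2 remove [skts,lszb] add [qxuzb] -> 9 lines: ups ydd viovp qxuzb lknl esqi feow vwrp crx
Hunk 4: at line 6 remove [feow] add [icn,gnw] -> 10 lines: ups ydd viovp qxuzb lknl esqi icn gnw vwrp crx
Hunk 5: at line 5 remove [icn,gnw] add [cuao,scmtj] -> 10 lines: ups ydd viovp qxuzb lknl esqi cuao scmtj vwrp crx
Hunk 6: at line 5 remove [cuao,scmtj] add [nikfh] -> 9 lines: ups ydd viovp qxuzb lknl esqi nikfh vwrp crx
Hunk 7: at line 1 remove [ydd,viovp] add [cvi,myivq] -> 9 lines: ups cvi myivq qxuzb lknl esqi nikfh vwrp crx
Final line 8: vwrp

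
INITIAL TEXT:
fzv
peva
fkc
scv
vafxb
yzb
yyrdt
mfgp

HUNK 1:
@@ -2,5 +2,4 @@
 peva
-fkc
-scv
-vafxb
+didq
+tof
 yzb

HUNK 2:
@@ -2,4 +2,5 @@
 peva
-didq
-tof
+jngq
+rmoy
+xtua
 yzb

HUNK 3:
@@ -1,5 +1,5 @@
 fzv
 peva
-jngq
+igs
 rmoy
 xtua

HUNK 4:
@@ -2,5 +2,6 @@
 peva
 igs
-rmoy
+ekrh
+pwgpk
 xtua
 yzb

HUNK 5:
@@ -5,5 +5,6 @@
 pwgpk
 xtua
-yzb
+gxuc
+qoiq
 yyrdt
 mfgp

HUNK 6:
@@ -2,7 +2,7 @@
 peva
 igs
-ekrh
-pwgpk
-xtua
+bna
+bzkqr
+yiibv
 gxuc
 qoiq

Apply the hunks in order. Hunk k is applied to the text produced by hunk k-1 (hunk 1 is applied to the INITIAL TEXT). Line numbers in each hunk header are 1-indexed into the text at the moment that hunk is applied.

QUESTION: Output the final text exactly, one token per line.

Hunk 1: at line 2 remove [fkc,scv,vafxb] add [didq,tof] -> 7 lines: fzv peva didq tof yzb yyrdt mfgp
Hunk 2: at line 2 remove [didq,tof] add [jngq,rmoy,xtua] -> 8 lines: fzv peva jngq rmoy xtua yzb yyrdt mfgp
Hunk 3: at line 1 remove [jngq] add [igs] -> 8 lines: fzv peva igs rmoy xtua yzb yyrdt mfgp
Hunk 4: at line 2 remove [rmoy] add [ekrh,pwgpk] -> 9 lines: fzv peva igs ekrh pwgpk xtua yzb yyrdt mfgp
Hunk 5: at line 5 remove [yzb] add [gxuc,qoiq] -> 10 lines: fzv peva igs ekrh pwgpk xtua gxuc qoiq yyrdt mfgp
Hunk 6: at line 2 remove [ekrh,pwgpk,xtua] add [bna,bzkqr,yiibv] -> 10 lines: fzv peva igs bna bzkqr yiibv gxuc qoiq yyrdt mfgp

Answer: fzv
peva
igs
bna
bzkqr
yiibv
gxuc
qoiq
yyrdt
mfgp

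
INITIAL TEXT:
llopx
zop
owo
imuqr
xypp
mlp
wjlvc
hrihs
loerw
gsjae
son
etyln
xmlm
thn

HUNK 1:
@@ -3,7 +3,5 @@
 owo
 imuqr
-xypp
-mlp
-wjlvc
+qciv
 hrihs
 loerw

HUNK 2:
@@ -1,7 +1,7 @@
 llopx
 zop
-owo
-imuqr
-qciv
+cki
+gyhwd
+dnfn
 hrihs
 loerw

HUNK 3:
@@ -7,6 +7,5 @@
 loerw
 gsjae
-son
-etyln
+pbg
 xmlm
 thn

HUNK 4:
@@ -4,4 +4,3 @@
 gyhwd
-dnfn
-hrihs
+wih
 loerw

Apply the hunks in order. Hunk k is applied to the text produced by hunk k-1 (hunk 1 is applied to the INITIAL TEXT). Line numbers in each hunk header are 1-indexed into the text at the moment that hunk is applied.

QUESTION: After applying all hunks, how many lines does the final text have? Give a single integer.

Answer: 10

Derivation:
Hunk 1: at line 3 remove [xypp,mlp,wjlvc] add [qciv] -> 12 lines: llopx zop owo imuqr qciv hrihs loerw gsjae son etyln xmlm thn
Hunk 2: at line 1 remove [owo,imuqr,qciv] add [cki,gyhwd,dnfn] -> 12 lines: llopx zop cki gyhwd dnfn hrihs loerw gsjae son etyln xmlm thn
Hunk 3: at line 7 remove [son,etyln] add [pbg] -> 11 lines: llopx zop cki gyhwd dnfn hrihs loerw gsjae pbg xmlm thn
Hunk 4: at line 4 remove [dnfn,hrihs] add [wih] -> 10 lines: llopx zop cki gyhwd wih loerw gsjae pbg xmlm thn
Final line count: 10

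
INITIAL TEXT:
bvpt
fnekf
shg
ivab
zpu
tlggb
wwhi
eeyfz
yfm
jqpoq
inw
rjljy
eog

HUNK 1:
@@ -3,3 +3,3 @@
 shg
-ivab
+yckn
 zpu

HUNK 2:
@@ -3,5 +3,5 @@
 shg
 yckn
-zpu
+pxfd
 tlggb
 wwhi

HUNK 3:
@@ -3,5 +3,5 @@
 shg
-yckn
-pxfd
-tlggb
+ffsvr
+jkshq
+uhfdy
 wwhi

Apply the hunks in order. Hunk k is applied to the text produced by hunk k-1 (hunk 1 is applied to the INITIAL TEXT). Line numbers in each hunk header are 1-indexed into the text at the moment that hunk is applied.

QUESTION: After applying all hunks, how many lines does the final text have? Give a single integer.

Answer: 13

Derivation:
Hunk 1: at line 3 remove [ivab] add [yckn] -> 13 lines: bvpt fnekf shg yckn zpu tlggb wwhi eeyfz yfm jqpoq inw rjljy eog
Hunk 2: at line 3 remove [zpu] add [pxfd] -> 13 lines: bvpt fnekf shg yckn pxfd tlggb wwhi eeyfz yfm jqpoq inw rjljy eog
Hunk 3: at line 3 remove [yckn,pxfd,tlggb] add [ffsvr,jkshq,uhfdy] -> 13 lines: bvpt fnekf shg ffsvr jkshq uhfdy wwhi eeyfz yfm jqpoq inw rjljy eog
Final line count: 13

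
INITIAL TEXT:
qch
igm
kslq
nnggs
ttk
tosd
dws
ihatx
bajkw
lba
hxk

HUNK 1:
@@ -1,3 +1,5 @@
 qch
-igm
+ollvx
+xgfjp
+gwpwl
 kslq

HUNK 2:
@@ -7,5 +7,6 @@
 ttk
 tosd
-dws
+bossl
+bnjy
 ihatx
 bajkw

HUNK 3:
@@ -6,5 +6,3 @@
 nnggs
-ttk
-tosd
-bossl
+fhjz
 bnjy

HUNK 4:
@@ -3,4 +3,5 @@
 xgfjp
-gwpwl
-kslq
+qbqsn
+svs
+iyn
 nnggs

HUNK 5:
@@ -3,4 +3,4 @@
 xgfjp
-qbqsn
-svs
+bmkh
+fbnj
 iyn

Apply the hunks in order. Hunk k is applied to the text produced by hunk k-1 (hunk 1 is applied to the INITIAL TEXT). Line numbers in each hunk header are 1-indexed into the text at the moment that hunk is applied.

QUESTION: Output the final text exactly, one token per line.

Answer: qch
ollvx
xgfjp
bmkh
fbnj
iyn
nnggs
fhjz
bnjy
ihatx
bajkw
lba
hxk

Derivation:
Hunk 1: at line 1 remove [igm] add [ollvx,xgfjp,gwpwl] -> 13 lines: qch ollvx xgfjp gwpwl kslq nnggs ttk tosd dws ihatx bajkw lba hxk
Hunk 2: at line 7 remove [dws] add [bossl,bnjy] -> 14 lines: qch ollvx xgfjp gwpwl kslq nnggs ttk tosd bossl bnjy ihatx bajkw lba hxk
Hunk 3: at line 6 remove [ttk,tosd,bossl] add [fhjz] -> 12 lines: qch ollvx xgfjp gwpwl kslq nnggs fhjz bnjy ihatx bajkw lba hxk
Hunk 4: at line 3 remove [gwpwl,kslq] add [qbqsn,svs,iyn] -> 13 lines: qch ollvx xgfjp qbqsn svs iyn nnggs fhjz bnjy ihatx bajkw lba hxk
Hunk 5: at line 3 remove [qbqsn,svs] add [bmkh,fbnj] -> 13 lines: qch ollvx xgfjp bmkh fbnj iyn nnggs fhjz bnjy ihatx bajkw lba hxk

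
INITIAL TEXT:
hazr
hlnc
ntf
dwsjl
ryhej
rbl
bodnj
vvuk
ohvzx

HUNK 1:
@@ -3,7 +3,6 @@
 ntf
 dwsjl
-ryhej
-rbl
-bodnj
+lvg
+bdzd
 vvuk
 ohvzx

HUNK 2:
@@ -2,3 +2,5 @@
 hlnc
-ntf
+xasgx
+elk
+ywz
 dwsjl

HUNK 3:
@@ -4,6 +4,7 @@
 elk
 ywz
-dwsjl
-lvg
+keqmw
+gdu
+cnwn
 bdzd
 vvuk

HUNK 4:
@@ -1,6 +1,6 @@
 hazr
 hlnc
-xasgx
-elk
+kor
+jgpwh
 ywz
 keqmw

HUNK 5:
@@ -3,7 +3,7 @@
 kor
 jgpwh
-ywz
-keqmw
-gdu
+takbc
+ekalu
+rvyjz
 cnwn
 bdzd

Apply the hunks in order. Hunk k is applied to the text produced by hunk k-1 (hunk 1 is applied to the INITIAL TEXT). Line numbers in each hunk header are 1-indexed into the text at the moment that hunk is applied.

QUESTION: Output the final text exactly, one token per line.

Hunk 1: at line 3 remove [ryhej,rbl,bodnj] add [lvg,bdzd] -> 8 lines: hazr hlnc ntf dwsjl lvg bdzd vvuk ohvzx
Hunk 2: at line 2 remove [ntf] add [xasgx,elk,ywz] -> 10 lines: hazr hlnc xasgx elk ywz dwsjl lvg bdzd vvuk ohvzx
Hunk 3: at line 4 remove [dwsjl,lvg] add [keqmw,gdu,cnwn] -> 11 lines: hazr hlnc xasgx elk ywz keqmw gdu cnwn bdzd vvuk ohvzx
Hunk 4: at line 1 remove [xasgx,elk] add [kor,jgpwh] -> 11 lines: hazr hlnc kor jgpwh ywz keqmw gdu cnwn bdzd vvuk ohvzx
Hunk 5: at line 3 remove [ywz,keqmw,gdu] add [takbc,ekalu,rvyjz] -> 11 lines: hazr hlnc kor jgpwh takbc ekalu rvyjz cnwn bdzd vvuk ohvzx

Answer: hazr
hlnc
kor
jgpwh
takbc
ekalu
rvyjz
cnwn
bdzd
vvuk
ohvzx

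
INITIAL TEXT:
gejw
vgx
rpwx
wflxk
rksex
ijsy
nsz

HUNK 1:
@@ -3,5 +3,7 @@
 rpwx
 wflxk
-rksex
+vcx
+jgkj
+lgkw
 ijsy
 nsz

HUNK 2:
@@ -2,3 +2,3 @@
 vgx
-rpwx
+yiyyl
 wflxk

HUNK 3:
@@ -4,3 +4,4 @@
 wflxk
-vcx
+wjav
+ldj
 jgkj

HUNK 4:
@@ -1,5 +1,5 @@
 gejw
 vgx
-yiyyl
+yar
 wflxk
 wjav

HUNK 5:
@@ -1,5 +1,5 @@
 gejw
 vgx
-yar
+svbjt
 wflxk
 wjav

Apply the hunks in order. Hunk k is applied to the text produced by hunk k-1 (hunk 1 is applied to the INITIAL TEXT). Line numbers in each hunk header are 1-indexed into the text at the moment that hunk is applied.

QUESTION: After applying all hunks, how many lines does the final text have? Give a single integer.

Answer: 10

Derivation:
Hunk 1: at line 3 remove [rksex] add [vcx,jgkj,lgkw] -> 9 lines: gejw vgx rpwx wflxk vcx jgkj lgkw ijsy nsz
Hunk 2: at line 2 remove [rpwx] add [yiyyl] -> 9 lines: gejw vgx yiyyl wflxk vcx jgkj lgkw ijsy nsz
Hunk 3: at line 4 remove [vcx] add [wjav,ldj] -> 10 lines: gejw vgx yiyyl wflxk wjav ldj jgkj lgkw ijsy nsz
Hunk 4: at line 1 remove [yiyyl] add [yar] -> 10 lines: gejw vgx yar wflxk wjav ldj jgkj lgkw ijsy nsz
Hunk 5: at line 1 remove [yar] add [svbjt] -> 10 lines: gejw vgx svbjt wflxk wjav ldj jgkj lgkw ijsy nsz
Final line count: 10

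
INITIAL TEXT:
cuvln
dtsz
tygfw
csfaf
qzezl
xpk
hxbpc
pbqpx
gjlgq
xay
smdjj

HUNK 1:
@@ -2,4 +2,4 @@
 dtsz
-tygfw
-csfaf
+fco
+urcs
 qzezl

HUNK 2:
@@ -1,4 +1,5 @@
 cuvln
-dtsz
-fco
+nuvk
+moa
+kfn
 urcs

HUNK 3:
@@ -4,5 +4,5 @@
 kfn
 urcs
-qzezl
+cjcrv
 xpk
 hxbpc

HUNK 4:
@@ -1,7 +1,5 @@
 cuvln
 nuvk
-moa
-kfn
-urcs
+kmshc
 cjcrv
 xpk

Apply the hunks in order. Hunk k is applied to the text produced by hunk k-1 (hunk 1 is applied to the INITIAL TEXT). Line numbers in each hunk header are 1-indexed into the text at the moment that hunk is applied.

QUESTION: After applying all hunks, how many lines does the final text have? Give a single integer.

Answer: 10

Derivation:
Hunk 1: at line 2 remove [tygfw,csfaf] add [fco,urcs] -> 11 lines: cuvln dtsz fco urcs qzezl xpk hxbpc pbqpx gjlgq xay smdjj
Hunk 2: at line 1 remove [dtsz,fco] add [nuvk,moa,kfn] -> 12 lines: cuvln nuvk moa kfn urcs qzezl xpk hxbpc pbqpx gjlgq xay smdjj
Hunk 3: at line 4 remove [qzezl] add [cjcrv] -> 12 lines: cuvln nuvk moa kfn urcs cjcrv xpk hxbpc pbqpx gjlgq xay smdjj
Hunk 4: at line 1 remove [moa,kfn,urcs] add [kmshc] -> 10 lines: cuvln nuvk kmshc cjcrv xpk hxbpc pbqpx gjlgq xay smdjj
Final line count: 10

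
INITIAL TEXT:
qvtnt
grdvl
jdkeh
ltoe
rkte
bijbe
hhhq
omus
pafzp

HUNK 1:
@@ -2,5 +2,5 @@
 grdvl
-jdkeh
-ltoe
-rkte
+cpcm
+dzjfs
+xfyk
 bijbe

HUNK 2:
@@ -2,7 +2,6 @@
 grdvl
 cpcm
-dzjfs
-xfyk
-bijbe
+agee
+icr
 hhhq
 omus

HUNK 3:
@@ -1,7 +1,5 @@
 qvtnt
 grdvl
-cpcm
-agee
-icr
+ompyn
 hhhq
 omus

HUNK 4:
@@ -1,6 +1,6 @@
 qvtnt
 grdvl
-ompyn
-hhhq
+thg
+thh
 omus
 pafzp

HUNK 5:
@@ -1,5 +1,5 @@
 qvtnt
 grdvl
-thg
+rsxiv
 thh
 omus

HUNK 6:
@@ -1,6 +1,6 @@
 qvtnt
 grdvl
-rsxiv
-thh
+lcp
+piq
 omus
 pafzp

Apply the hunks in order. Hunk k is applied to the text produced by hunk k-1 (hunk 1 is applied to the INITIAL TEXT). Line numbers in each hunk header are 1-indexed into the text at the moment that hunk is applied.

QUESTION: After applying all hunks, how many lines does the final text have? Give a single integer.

Hunk 1: at line 2 remove [jdkeh,ltoe,rkte] add [cpcm,dzjfs,xfyk] -> 9 lines: qvtnt grdvl cpcm dzjfs xfyk bijbe hhhq omus pafzp
Hunk 2: at line 2 remove [dzjfs,xfyk,bijbe] add [agee,icr] -> 8 lines: qvtnt grdvl cpcm agee icr hhhq omus pafzp
Hunk 3: at line 1 remove [cpcm,agee,icr] add [ompyn] -> 6 lines: qvtnt grdvl ompyn hhhq omus pafzp
Hunk 4: at line 1 remove [ompyn,hhhq] add [thg,thh] -> 6 lines: qvtnt grdvl thg thh omus pafzp
Hunk 5: at line 1 remove [thg] add [rsxiv] -> 6 lines: qvtnt grdvl rsxiv thh omus pafzp
Hunk 6: at line 1 remove [rsxiv,thh] add [lcp,piq] -> 6 lines: qvtnt grdvl lcp piq omus pafzp
Final line count: 6

Answer: 6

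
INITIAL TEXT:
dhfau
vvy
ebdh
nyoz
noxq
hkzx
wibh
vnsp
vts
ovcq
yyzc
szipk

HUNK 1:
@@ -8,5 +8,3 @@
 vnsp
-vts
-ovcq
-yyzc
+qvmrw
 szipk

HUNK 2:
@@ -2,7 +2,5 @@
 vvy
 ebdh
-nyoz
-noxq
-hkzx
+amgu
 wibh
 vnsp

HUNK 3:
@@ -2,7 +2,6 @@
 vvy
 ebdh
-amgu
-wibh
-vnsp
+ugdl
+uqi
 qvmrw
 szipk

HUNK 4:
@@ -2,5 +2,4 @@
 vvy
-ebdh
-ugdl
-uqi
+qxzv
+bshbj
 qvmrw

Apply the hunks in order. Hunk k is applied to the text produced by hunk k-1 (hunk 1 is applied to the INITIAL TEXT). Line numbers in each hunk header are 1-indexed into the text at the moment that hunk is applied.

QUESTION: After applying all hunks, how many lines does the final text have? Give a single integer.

Answer: 6

Derivation:
Hunk 1: at line 8 remove [vts,ovcq,yyzc] add [qvmrw] -> 10 lines: dhfau vvy ebdh nyoz noxq hkzx wibh vnsp qvmrw szipk
Hunk 2: at line 2 remove [nyoz,noxq,hkzx] add [amgu] -> 8 lines: dhfau vvy ebdh amgu wibh vnsp qvmrw szipk
Hunk 3: at line 2 remove [amgu,wibh,vnsp] add [ugdl,uqi] -> 7 lines: dhfau vvy ebdh ugdl uqi qvmrw szipk
Hunk 4: at line 2 remove [ebdh,ugdl,uqi] add [qxzv,bshbj] -> 6 lines: dhfau vvy qxzv bshbj qvmrw szipk
Final line count: 6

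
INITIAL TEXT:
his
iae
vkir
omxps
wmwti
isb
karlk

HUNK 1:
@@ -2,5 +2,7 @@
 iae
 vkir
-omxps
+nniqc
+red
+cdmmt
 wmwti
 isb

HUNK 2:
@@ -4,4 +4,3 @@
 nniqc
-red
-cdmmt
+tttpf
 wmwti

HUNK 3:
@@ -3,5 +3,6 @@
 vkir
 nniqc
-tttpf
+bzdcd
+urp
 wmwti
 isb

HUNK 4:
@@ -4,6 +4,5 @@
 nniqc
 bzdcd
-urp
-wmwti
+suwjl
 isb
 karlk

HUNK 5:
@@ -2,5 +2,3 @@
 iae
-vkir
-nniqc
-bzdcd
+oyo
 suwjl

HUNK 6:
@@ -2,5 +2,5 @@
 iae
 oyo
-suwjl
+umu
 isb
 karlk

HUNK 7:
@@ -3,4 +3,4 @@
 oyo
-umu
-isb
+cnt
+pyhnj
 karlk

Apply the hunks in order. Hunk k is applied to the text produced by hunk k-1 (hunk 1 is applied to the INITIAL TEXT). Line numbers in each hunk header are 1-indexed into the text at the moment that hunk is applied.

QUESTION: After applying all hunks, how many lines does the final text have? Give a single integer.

Answer: 6

Derivation:
Hunk 1: at line 2 remove [omxps] add [nniqc,red,cdmmt] -> 9 lines: his iae vkir nniqc red cdmmt wmwti isb karlk
Hunk 2: at line 4 remove [red,cdmmt] add [tttpf] -> 8 lines: his iae vkir nniqc tttpf wmwti isb karlk
Hunk 3: at line 3 remove [tttpf] add [bzdcd,urp] -> 9 lines: his iae vkir nniqc bzdcd urp wmwti isb karlk
Hunk 4: at line 4 remove [urp,wmwti] add [suwjl] -> 8 lines: his iae vkir nniqc bzdcd suwjl isb karlk
Hunk 5: at line 2 remove [vkir,nniqc,bzdcd] add [oyo] -> 6 lines: his iae oyo suwjl isb karlk
Hunk 6: at line 2 remove [suwjl] add [umu] -> 6 lines: his iae oyo umu isb karlk
Hunk 7: at line 3 remove [umu,isb] add [cnt,pyhnj] -> 6 lines: his iae oyo cnt pyhnj karlk
Final line count: 6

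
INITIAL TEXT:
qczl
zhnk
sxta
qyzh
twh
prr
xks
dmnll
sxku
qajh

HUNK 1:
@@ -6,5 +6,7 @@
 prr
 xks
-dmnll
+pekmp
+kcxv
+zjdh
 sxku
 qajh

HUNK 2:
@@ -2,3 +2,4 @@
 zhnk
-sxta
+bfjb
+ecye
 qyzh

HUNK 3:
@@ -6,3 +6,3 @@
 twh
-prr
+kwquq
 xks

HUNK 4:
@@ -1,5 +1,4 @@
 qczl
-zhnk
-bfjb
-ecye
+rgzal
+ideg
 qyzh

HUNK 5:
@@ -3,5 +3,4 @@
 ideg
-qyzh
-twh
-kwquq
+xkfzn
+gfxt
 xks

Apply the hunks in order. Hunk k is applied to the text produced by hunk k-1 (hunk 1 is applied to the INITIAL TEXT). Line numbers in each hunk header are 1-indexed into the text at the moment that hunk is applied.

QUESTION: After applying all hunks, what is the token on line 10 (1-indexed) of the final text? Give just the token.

Hunk 1: at line 6 remove [dmnll] add [pekmp,kcxv,zjdh] -> 12 lines: qczl zhnk sxta qyzh twh prr xks pekmp kcxv zjdh sxku qajh
Hunk 2: at line 2 remove [sxta] add [bfjb,ecye] -> 13 lines: qczl zhnk bfjb ecye qyzh twh prr xks pekmp kcxv zjdh sxku qajh
Hunk 3: at line 6 remove [prr] add [kwquq] -> 13 lines: qczl zhnk bfjb ecye qyzh twh kwquq xks pekmp kcxv zjdh sxku qajh
Hunk 4: at line 1 remove [zhnk,bfjb,ecye] add [rgzal,ideg] -> 12 lines: qczl rgzal ideg qyzh twh kwquq xks pekmp kcxv zjdh sxku qajh
Hunk 5: at line 3 remove [qyzh,twh,kwquq] add [xkfzn,gfxt] -> 11 lines: qczl rgzal ideg xkfzn gfxt xks pekmp kcxv zjdh sxku qajh
Final line 10: sxku

Answer: sxku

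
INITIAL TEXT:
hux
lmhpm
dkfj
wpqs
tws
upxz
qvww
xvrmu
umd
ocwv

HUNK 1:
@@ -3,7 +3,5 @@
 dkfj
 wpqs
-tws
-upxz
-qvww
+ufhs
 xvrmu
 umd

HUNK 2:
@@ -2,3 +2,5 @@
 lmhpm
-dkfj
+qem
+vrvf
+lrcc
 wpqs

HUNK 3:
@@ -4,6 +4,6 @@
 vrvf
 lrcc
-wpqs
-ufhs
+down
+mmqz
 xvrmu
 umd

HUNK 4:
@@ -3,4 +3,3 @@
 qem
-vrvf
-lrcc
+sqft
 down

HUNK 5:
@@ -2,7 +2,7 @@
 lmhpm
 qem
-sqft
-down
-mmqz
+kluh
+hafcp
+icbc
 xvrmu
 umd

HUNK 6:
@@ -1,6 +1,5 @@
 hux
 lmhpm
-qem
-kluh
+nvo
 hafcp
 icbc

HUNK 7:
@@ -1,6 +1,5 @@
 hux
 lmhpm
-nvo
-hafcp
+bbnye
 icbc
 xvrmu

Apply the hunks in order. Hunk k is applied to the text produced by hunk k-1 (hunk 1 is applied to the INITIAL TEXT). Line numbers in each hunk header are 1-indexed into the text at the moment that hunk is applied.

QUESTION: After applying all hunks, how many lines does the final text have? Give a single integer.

Hunk 1: at line 3 remove [tws,upxz,qvww] add [ufhs] -> 8 lines: hux lmhpm dkfj wpqs ufhs xvrmu umd ocwv
Hunk 2: at line 2 remove [dkfj] add [qem,vrvf,lrcc] -> 10 lines: hux lmhpm qem vrvf lrcc wpqs ufhs xvrmu umd ocwv
Hunk 3: at line 4 remove [wpqs,ufhs] add [down,mmqz] -> 10 lines: hux lmhpm qem vrvf lrcc down mmqz xvrmu umd ocwv
Hunk 4: at line 3 remove [vrvf,lrcc] add [sqft] -> 9 lines: hux lmhpm qem sqft down mmqz xvrmu umd ocwv
Hunk 5: at line 2 remove [sqft,down,mmqz] add [kluh,hafcp,icbc] -> 9 lines: hux lmhpm qem kluh hafcp icbc xvrmu umd ocwv
Hunk 6: at line 1 remove [qem,kluh] add [nvo] -> 8 lines: hux lmhpm nvo hafcp icbc xvrmu umd ocwv
Hunk 7: at line 1 remove [nvo,hafcp] add [bbnye] -> 7 lines: hux lmhpm bbnye icbc xvrmu umd ocwv
Final line count: 7

Answer: 7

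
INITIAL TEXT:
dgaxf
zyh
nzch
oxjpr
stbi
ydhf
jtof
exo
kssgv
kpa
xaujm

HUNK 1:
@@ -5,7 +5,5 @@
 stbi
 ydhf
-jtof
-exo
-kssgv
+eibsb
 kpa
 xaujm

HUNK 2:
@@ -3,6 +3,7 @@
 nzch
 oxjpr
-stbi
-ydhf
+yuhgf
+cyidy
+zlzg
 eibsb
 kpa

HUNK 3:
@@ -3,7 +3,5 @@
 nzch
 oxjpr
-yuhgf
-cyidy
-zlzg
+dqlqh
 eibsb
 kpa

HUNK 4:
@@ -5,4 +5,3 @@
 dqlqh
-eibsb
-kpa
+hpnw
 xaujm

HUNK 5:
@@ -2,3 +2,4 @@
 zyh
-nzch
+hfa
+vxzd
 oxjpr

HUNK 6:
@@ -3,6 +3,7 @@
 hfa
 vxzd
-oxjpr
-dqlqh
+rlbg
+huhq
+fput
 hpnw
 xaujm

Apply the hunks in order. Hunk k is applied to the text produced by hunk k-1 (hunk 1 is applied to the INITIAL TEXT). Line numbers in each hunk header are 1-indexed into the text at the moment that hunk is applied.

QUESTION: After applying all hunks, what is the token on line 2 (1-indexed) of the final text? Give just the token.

Answer: zyh

Derivation:
Hunk 1: at line 5 remove [jtof,exo,kssgv] add [eibsb] -> 9 lines: dgaxf zyh nzch oxjpr stbi ydhf eibsb kpa xaujm
Hunk 2: at line 3 remove [stbi,ydhf] add [yuhgf,cyidy,zlzg] -> 10 lines: dgaxf zyh nzch oxjpr yuhgf cyidy zlzg eibsb kpa xaujm
Hunk 3: at line 3 remove [yuhgf,cyidy,zlzg] add [dqlqh] -> 8 lines: dgaxf zyh nzch oxjpr dqlqh eibsb kpa xaujm
Hunk 4: at line 5 remove [eibsb,kpa] add [hpnw] -> 7 lines: dgaxf zyh nzch oxjpr dqlqh hpnw xaujm
Hunk 5: at line 2 remove [nzch] add [hfa,vxzd] -> 8 lines: dgaxf zyh hfa vxzd oxjpr dqlqh hpnw xaujm
Hunk 6: at line 3 remove [oxjpr,dqlqh] add [rlbg,huhq,fput] -> 9 lines: dgaxf zyh hfa vxzd rlbg huhq fput hpnw xaujm
Final line 2: zyh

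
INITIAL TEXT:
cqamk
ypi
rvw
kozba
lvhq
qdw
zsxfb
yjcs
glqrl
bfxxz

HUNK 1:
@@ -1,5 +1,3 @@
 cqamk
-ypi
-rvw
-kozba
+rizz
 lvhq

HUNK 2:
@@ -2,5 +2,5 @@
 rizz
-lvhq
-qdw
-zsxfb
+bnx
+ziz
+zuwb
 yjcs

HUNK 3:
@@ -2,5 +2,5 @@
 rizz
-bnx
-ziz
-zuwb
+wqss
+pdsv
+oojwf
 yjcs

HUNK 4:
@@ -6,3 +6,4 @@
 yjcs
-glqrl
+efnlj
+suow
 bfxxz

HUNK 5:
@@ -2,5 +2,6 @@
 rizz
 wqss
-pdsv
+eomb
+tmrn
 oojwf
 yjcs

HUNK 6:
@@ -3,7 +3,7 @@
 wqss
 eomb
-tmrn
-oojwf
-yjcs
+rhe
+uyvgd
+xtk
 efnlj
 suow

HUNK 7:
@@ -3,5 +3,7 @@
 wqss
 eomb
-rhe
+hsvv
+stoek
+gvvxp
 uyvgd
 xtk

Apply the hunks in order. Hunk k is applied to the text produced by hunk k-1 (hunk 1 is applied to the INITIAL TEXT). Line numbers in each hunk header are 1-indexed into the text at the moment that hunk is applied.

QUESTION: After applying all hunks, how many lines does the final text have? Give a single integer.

Answer: 12

Derivation:
Hunk 1: at line 1 remove [ypi,rvw,kozba] add [rizz] -> 8 lines: cqamk rizz lvhq qdw zsxfb yjcs glqrl bfxxz
Hunk 2: at line 2 remove [lvhq,qdw,zsxfb] add [bnx,ziz,zuwb] -> 8 lines: cqamk rizz bnx ziz zuwb yjcs glqrl bfxxz
Hunk 3: at line 2 remove [bnx,ziz,zuwb] add [wqss,pdsv,oojwf] -> 8 lines: cqamk rizz wqss pdsv oojwf yjcs glqrl bfxxz
Hunk 4: at line 6 remove [glqrl] add [efnlj,suow] -> 9 lines: cqamk rizz wqss pdsv oojwf yjcs efnlj suow bfxxz
Hunk 5: at line 2 remove [pdsv] add [eomb,tmrn] -> 10 lines: cqamk rizz wqss eomb tmrn oojwf yjcs efnlj suow bfxxz
Hunk 6: at line 3 remove [tmrn,oojwf,yjcs] add [rhe,uyvgd,xtk] -> 10 lines: cqamk rizz wqss eomb rhe uyvgd xtk efnlj suow bfxxz
Hunk 7: at line 3 remove [rhe] add [hsvv,stoek,gvvxp] -> 12 lines: cqamk rizz wqss eomb hsvv stoek gvvxp uyvgd xtk efnlj suow bfxxz
Final line count: 12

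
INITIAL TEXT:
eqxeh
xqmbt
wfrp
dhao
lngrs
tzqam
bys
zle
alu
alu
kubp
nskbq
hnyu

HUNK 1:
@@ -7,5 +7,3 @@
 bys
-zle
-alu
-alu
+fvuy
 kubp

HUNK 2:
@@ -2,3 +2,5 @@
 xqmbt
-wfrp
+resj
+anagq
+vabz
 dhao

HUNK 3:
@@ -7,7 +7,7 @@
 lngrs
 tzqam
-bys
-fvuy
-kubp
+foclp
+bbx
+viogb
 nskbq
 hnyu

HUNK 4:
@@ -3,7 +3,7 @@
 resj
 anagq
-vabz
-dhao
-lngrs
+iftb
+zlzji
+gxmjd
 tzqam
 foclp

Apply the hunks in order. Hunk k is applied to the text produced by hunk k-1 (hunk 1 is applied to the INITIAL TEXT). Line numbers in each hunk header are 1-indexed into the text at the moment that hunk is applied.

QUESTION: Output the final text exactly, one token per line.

Answer: eqxeh
xqmbt
resj
anagq
iftb
zlzji
gxmjd
tzqam
foclp
bbx
viogb
nskbq
hnyu

Derivation:
Hunk 1: at line 7 remove [zle,alu,alu] add [fvuy] -> 11 lines: eqxeh xqmbt wfrp dhao lngrs tzqam bys fvuy kubp nskbq hnyu
Hunk 2: at line 2 remove [wfrp] add [resj,anagq,vabz] -> 13 lines: eqxeh xqmbt resj anagq vabz dhao lngrs tzqam bys fvuy kubp nskbq hnyu
Hunk 3: at line 7 remove [bys,fvuy,kubp] add [foclp,bbx,viogb] -> 13 lines: eqxeh xqmbt resj anagq vabz dhao lngrs tzqam foclp bbx viogb nskbq hnyu
Hunk 4: at line 3 remove [vabz,dhao,lngrs] add [iftb,zlzji,gxmjd] -> 13 lines: eqxeh xqmbt resj anagq iftb zlzji gxmjd tzqam foclp bbx viogb nskbq hnyu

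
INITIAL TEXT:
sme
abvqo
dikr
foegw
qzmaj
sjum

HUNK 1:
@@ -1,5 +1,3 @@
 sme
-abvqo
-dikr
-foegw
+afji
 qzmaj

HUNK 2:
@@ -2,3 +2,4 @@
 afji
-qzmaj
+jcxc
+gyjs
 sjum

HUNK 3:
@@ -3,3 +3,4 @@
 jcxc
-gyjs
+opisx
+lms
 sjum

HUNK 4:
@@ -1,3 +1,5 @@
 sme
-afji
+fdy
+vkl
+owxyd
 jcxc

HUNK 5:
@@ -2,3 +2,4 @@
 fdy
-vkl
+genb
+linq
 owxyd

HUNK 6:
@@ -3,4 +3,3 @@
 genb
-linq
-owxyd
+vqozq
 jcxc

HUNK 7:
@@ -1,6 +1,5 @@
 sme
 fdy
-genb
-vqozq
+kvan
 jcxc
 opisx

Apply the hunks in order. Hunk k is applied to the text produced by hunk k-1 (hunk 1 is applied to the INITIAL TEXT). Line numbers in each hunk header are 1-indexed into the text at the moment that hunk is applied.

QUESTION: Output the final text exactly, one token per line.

Hunk 1: at line 1 remove [abvqo,dikr,foegw] add [afji] -> 4 lines: sme afji qzmaj sjum
Hunk 2: at line 2 remove [qzmaj] add [jcxc,gyjs] -> 5 lines: sme afji jcxc gyjs sjum
Hunk 3: at line 3 remove [gyjs] add [opisx,lms] -> 6 lines: sme afji jcxc opisx lms sjum
Hunk 4: at line 1 remove [afji] add [fdy,vkl,owxyd] -> 8 lines: sme fdy vkl owxyd jcxc opisx lms sjum
Hunk 5: at line 2 remove [vkl] add [genb,linq] -> 9 lines: sme fdy genb linq owxyd jcxc opisx lms sjum
Hunk 6: at line 3 remove [linq,owxyd] add [vqozq] -> 8 lines: sme fdy genb vqozq jcxc opisx lms sjum
Hunk 7: at line 1 remove [genb,vqozq] add [kvan] -> 7 lines: sme fdy kvan jcxc opisx lms sjum

Answer: sme
fdy
kvan
jcxc
opisx
lms
sjum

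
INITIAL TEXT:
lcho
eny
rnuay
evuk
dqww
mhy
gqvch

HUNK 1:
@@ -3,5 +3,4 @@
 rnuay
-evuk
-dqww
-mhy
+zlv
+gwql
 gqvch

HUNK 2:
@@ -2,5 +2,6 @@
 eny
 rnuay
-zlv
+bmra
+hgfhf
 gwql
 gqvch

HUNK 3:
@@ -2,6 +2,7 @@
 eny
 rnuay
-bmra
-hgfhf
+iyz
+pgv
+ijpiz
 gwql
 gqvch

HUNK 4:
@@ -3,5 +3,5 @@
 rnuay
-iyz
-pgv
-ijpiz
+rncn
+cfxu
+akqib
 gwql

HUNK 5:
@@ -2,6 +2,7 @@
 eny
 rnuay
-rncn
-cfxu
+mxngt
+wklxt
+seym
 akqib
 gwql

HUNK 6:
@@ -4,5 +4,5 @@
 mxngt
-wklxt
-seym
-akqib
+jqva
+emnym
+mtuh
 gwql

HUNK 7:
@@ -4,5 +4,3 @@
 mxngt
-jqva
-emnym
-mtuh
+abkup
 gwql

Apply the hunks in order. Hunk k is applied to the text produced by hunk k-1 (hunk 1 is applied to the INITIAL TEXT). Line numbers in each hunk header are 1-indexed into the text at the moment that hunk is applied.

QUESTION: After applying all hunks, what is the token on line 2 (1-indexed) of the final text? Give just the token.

Answer: eny

Derivation:
Hunk 1: at line 3 remove [evuk,dqww,mhy] add [zlv,gwql] -> 6 lines: lcho eny rnuay zlv gwql gqvch
Hunk 2: at line 2 remove [zlv] add [bmra,hgfhf] -> 7 lines: lcho eny rnuay bmra hgfhf gwql gqvch
Hunk 3: at line 2 remove [bmra,hgfhf] add [iyz,pgv,ijpiz] -> 8 lines: lcho eny rnuay iyz pgv ijpiz gwql gqvch
Hunk 4: at line 3 remove [iyz,pgv,ijpiz] add [rncn,cfxu,akqib] -> 8 lines: lcho eny rnuay rncn cfxu akqib gwql gqvch
Hunk 5: at line 2 remove [rncn,cfxu] add [mxngt,wklxt,seym] -> 9 lines: lcho eny rnuay mxngt wklxt seym akqib gwql gqvch
Hunk 6: at line 4 remove [wklxt,seym,akqib] add [jqva,emnym,mtuh] -> 9 lines: lcho eny rnuay mxngt jqva emnym mtuh gwql gqvch
Hunk 7: at line 4 remove [jqva,emnym,mtuh] add [abkup] -> 7 lines: lcho eny rnuay mxngt abkup gwql gqvch
Final line 2: eny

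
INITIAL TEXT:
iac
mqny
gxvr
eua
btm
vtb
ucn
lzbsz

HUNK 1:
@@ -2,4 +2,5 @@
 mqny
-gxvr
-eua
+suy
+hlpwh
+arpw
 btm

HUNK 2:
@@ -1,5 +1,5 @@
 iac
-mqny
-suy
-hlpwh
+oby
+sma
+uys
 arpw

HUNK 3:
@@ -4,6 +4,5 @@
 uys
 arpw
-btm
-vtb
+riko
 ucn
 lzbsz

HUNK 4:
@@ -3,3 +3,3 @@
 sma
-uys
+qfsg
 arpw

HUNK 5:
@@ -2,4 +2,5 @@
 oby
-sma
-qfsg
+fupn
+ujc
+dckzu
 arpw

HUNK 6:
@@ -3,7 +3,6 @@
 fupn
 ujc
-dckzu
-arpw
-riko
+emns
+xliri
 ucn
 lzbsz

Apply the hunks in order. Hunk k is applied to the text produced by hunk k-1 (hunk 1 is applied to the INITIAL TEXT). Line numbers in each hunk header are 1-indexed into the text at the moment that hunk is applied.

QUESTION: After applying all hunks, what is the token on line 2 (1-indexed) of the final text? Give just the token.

Answer: oby

Derivation:
Hunk 1: at line 2 remove [gxvr,eua] add [suy,hlpwh,arpw] -> 9 lines: iac mqny suy hlpwh arpw btm vtb ucn lzbsz
Hunk 2: at line 1 remove [mqny,suy,hlpwh] add [oby,sma,uys] -> 9 lines: iac oby sma uys arpw btm vtb ucn lzbsz
Hunk 3: at line 4 remove [btm,vtb] add [riko] -> 8 lines: iac oby sma uys arpw riko ucn lzbsz
Hunk 4: at line 3 remove [uys] add [qfsg] -> 8 lines: iac oby sma qfsg arpw riko ucn lzbsz
Hunk 5: at line 2 remove [sma,qfsg] add [fupn,ujc,dckzu] -> 9 lines: iac oby fupn ujc dckzu arpw riko ucn lzbsz
Hunk 6: at line 3 remove [dckzu,arpw,riko] add [emns,xliri] -> 8 lines: iac oby fupn ujc emns xliri ucn lzbsz
Final line 2: oby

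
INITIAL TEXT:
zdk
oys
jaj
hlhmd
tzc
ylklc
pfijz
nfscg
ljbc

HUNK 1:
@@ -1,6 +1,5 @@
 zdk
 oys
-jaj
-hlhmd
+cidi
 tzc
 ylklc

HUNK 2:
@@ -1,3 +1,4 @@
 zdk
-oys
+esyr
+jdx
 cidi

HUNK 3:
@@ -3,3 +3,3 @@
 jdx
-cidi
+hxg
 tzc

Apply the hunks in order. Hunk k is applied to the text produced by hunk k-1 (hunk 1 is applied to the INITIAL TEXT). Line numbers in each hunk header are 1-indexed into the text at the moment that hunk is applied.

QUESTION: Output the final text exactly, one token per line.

Hunk 1: at line 1 remove [jaj,hlhmd] add [cidi] -> 8 lines: zdk oys cidi tzc ylklc pfijz nfscg ljbc
Hunk 2: at line 1 remove [oys] add [esyr,jdx] -> 9 lines: zdk esyr jdx cidi tzc ylklc pfijz nfscg ljbc
Hunk 3: at line 3 remove [cidi] add [hxg] -> 9 lines: zdk esyr jdx hxg tzc ylklc pfijz nfscg ljbc

Answer: zdk
esyr
jdx
hxg
tzc
ylklc
pfijz
nfscg
ljbc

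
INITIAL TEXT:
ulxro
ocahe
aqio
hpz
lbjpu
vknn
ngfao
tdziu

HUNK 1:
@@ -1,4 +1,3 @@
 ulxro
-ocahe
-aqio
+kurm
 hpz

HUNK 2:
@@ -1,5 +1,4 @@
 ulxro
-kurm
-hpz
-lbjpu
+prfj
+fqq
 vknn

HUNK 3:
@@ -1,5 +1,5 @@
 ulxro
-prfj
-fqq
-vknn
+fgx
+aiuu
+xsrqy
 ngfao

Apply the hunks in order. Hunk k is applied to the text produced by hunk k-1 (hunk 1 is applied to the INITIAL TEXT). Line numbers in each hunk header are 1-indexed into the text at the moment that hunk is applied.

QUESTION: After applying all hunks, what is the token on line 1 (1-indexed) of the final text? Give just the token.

Answer: ulxro

Derivation:
Hunk 1: at line 1 remove [ocahe,aqio] add [kurm] -> 7 lines: ulxro kurm hpz lbjpu vknn ngfao tdziu
Hunk 2: at line 1 remove [kurm,hpz,lbjpu] add [prfj,fqq] -> 6 lines: ulxro prfj fqq vknn ngfao tdziu
Hunk 3: at line 1 remove [prfj,fqq,vknn] add [fgx,aiuu,xsrqy] -> 6 lines: ulxro fgx aiuu xsrqy ngfao tdziu
Final line 1: ulxro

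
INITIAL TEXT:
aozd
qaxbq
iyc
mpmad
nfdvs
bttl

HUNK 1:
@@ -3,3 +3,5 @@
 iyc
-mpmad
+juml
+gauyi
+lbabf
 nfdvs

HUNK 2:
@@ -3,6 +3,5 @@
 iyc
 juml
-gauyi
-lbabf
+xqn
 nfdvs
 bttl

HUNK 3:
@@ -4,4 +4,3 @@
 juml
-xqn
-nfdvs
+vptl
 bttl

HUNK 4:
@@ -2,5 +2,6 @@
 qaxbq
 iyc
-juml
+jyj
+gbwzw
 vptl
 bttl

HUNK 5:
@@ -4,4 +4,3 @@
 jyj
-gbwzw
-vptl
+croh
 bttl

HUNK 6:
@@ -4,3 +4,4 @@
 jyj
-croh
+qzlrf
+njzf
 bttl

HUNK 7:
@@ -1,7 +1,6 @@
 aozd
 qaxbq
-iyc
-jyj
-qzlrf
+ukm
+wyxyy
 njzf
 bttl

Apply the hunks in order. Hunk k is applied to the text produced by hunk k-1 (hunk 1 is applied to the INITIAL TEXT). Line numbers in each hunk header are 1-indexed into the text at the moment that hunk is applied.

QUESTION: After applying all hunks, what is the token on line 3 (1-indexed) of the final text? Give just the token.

Answer: ukm

Derivation:
Hunk 1: at line 3 remove [mpmad] add [juml,gauyi,lbabf] -> 8 lines: aozd qaxbq iyc juml gauyi lbabf nfdvs bttl
Hunk 2: at line 3 remove [gauyi,lbabf] add [xqn] -> 7 lines: aozd qaxbq iyc juml xqn nfdvs bttl
Hunk 3: at line 4 remove [xqn,nfdvs] add [vptl] -> 6 lines: aozd qaxbq iyc juml vptl bttl
Hunk 4: at line 2 remove [juml] add [jyj,gbwzw] -> 7 lines: aozd qaxbq iyc jyj gbwzw vptl bttl
Hunk 5: at line 4 remove [gbwzw,vptl] add [croh] -> 6 lines: aozd qaxbq iyc jyj croh bttl
Hunk 6: at line 4 remove [croh] add [qzlrf,njzf] -> 7 lines: aozd qaxbq iyc jyj qzlrf njzf bttl
Hunk 7: at line 1 remove [iyc,jyj,qzlrf] add [ukm,wyxyy] -> 6 lines: aozd qaxbq ukm wyxyy njzf bttl
Final line 3: ukm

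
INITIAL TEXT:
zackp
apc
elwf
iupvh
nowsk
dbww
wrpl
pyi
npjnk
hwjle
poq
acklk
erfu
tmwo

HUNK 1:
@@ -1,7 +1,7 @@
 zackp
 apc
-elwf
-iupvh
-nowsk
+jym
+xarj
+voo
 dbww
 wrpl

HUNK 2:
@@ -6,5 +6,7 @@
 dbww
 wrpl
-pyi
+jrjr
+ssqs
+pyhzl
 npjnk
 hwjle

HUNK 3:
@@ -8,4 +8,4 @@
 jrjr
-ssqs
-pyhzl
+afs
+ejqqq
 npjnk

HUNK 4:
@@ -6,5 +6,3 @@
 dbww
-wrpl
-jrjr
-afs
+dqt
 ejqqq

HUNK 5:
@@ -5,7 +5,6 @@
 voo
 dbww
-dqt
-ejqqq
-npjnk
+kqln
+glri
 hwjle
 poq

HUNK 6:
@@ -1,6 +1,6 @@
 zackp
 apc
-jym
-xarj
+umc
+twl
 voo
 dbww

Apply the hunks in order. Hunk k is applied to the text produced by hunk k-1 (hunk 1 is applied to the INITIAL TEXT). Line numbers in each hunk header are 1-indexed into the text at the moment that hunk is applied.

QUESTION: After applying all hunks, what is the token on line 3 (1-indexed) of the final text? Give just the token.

Hunk 1: at line 1 remove [elwf,iupvh,nowsk] add [jym,xarj,voo] -> 14 lines: zackp apc jym xarj voo dbww wrpl pyi npjnk hwjle poq acklk erfu tmwo
Hunk 2: at line 6 remove [pyi] add [jrjr,ssqs,pyhzl] -> 16 lines: zackp apc jym xarj voo dbww wrpl jrjr ssqs pyhzl npjnk hwjle poq acklk erfu tmwo
Hunk 3: at line 8 remove [ssqs,pyhzl] add [afs,ejqqq] -> 16 lines: zackp apc jym xarj voo dbww wrpl jrjr afs ejqqq npjnk hwjle poq acklk erfu tmwo
Hunk 4: at line 6 remove [wrpl,jrjr,afs] add [dqt] -> 14 lines: zackp apc jym xarj voo dbww dqt ejqqq npjnk hwjle poq acklk erfu tmwo
Hunk 5: at line 5 remove [dqt,ejqqq,npjnk] add [kqln,glri] -> 13 lines: zackp apc jym xarj voo dbww kqln glri hwjle poq acklk erfu tmwo
Hunk 6: at line 1 remove [jym,xarj] add [umc,twl] -> 13 lines: zackp apc umc twl voo dbww kqln glri hwjle poq acklk erfu tmwo
Final line 3: umc

Answer: umc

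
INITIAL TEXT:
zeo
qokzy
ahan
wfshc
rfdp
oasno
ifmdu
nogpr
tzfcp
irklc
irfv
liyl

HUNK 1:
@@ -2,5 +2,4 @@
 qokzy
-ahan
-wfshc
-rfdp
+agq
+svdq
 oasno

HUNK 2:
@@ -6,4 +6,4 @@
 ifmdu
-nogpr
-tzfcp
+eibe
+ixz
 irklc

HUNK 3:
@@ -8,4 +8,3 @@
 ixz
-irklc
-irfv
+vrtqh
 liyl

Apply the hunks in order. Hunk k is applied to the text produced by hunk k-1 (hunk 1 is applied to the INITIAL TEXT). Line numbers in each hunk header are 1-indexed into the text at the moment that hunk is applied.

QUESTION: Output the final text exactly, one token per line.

Hunk 1: at line 2 remove [ahan,wfshc,rfdp] add [agq,svdq] -> 11 lines: zeo qokzy agq svdq oasno ifmdu nogpr tzfcp irklc irfv liyl
Hunk 2: at line 6 remove [nogpr,tzfcp] add [eibe,ixz] -> 11 lines: zeo qokzy agq svdq oasno ifmdu eibe ixz irklc irfv liyl
Hunk 3: at line 8 remove [irklc,irfv] add [vrtqh] -> 10 lines: zeo qokzy agq svdq oasno ifmdu eibe ixz vrtqh liyl

Answer: zeo
qokzy
agq
svdq
oasno
ifmdu
eibe
ixz
vrtqh
liyl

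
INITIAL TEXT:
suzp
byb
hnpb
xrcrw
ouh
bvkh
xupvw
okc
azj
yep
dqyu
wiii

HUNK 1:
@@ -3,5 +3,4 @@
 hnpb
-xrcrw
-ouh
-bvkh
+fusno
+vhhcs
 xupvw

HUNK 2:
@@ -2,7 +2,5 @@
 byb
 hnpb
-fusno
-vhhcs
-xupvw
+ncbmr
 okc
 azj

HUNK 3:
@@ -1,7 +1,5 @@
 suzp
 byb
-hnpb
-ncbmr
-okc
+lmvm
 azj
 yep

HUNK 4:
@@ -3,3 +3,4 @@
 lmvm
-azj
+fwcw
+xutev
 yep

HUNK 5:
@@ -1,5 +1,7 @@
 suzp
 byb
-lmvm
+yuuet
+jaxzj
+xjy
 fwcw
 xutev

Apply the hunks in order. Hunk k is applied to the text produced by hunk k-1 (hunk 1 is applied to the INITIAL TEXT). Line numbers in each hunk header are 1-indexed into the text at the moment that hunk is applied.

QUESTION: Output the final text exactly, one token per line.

Answer: suzp
byb
yuuet
jaxzj
xjy
fwcw
xutev
yep
dqyu
wiii

Derivation:
Hunk 1: at line 3 remove [xrcrw,ouh,bvkh] add [fusno,vhhcs] -> 11 lines: suzp byb hnpb fusno vhhcs xupvw okc azj yep dqyu wiii
Hunk 2: at line 2 remove [fusno,vhhcs,xupvw] add [ncbmr] -> 9 lines: suzp byb hnpb ncbmr okc azj yep dqyu wiii
Hunk 3: at line 1 remove [hnpb,ncbmr,okc] add [lmvm] -> 7 lines: suzp byb lmvm azj yep dqyu wiii
Hunk 4: at line 3 remove [azj] add [fwcw,xutev] -> 8 lines: suzp byb lmvm fwcw xutev yep dqyu wiii
Hunk 5: at line 1 remove [lmvm] add [yuuet,jaxzj,xjy] -> 10 lines: suzp byb yuuet jaxzj xjy fwcw xutev yep dqyu wiii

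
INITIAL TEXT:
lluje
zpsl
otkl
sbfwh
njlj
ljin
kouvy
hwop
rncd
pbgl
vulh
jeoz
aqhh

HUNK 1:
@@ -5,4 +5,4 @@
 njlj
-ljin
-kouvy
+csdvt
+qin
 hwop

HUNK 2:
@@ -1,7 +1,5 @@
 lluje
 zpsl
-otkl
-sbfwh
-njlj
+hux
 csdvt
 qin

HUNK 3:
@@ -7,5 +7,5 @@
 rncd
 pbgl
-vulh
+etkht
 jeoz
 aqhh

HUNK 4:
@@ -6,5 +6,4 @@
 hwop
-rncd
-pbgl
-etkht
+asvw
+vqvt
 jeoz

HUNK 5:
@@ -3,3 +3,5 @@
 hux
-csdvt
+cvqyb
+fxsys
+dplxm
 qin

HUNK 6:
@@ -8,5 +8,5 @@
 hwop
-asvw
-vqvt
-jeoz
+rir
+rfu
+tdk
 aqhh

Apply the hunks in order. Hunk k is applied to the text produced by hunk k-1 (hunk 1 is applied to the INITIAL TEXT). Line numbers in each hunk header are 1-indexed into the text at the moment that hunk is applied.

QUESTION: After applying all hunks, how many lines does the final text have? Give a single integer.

Hunk 1: at line 5 remove [ljin,kouvy] add [csdvt,qin] -> 13 lines: lluje zpsl otkl sbfwh njlj csdvt qin hwop rncd pbgl vulh jeoz aqhh
Hunk 2: at line 1 remove [otkl,sbfwh,njlj] add [hux] -> 11 lines: lluje zpsl hux csdvt qin hwop rncd pbgl vulh jeoz aqhh
Hunk 3: at line 7 remove [vulh] add [etkht] -> 11 lines: lluje zpsl hux csdvt qin hwop rncd pbgl etkht jeoz aqhh
Hunk 4: at line 6 remove [rncd,pbgl,etkht] add [asvw,vqvt] -> 10 lines: lluje zpsl hux csdvt qin hwop asvw vqvt jeoz aqhh
Hunk 5: at line 3 remove [csdvt] add [cvqyb,fxsys,dplxm] -> 12 lines: lluje zpsl hux cvqyb fxsys dplxm qin hwop asvw vqvt jeoz aqhh
Hunk 6: at line 8 remove [asvw,vqvt,jeoz] add [rir,rfu,tdk] -> 12 lines: lluje zpsl hux cvqyb fxsys dplxm qin hwop rir rfu tdk aqhh
Final line count: 12

Answer: 12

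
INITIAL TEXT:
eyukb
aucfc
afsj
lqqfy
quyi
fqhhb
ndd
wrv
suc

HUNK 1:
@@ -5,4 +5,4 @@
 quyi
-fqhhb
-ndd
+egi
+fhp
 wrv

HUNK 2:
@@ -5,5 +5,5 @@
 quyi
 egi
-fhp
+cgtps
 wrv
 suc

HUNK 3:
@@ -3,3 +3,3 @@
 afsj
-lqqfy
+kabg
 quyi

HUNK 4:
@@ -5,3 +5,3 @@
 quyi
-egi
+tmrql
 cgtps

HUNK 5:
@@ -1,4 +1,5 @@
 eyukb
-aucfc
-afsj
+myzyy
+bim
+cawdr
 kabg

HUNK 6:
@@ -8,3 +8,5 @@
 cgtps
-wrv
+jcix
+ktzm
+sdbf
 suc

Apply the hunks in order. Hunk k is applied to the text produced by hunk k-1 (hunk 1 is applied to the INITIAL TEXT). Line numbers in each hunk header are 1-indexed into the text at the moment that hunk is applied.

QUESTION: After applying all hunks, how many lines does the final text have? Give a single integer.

Answer: 12

Derivation:
Hunk 1: at line 5 remove [fqhhb,ndd] add [egi,fhp] -> 9 lines: eyukb aucfc afsj lqqfy quyi egi fhp wrv suc
Hunk 2: at line 5 remove [fhp] add [cgtps] -> 9 lines: eyukb aucfc afsj lqqfy quyi egi cgtps wrv suc
Hunk 3: at line 3 remove [lqqfy] add [kabg] -> 9 lines: eyukb aucfc afsj kabg quyi egi cgtps wrv suc
Hunk 4: at line 5 remove [egi] add [tmrql] -> 9 lines: eyukb aucfc afsj kabg quyi tmrql cgtps wrv suc
Hunk 5: at line 1 remove [aucfc,afsj] add [myzyy,bim,cawdr] -> 10 lines: eyukb myzyy bim cawdr kabg quyi tmrql cgtps wrv suc
Hunk 6: at line 8 remove [wrv] add [jcix,ktzm,sdbf] -> 12 lines: eyukb myzyy bim cawdr kabg quyi tmrql cgtps jcix ktzm sdbf suc
Final line count: 12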